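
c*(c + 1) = c^2 + c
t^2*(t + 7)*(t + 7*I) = t^4 + 7*t^3 + 7*I*t^3 + 49*I*t^2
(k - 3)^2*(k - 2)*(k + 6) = k^4 - 2*k^3 - 27*k^2 + 108*k - 108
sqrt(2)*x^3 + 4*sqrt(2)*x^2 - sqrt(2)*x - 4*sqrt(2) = (x - 1)*(x + 4)*(sqrt(2)*x + sqrt(2))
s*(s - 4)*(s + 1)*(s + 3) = s^4 - 13*s^2 - 12*s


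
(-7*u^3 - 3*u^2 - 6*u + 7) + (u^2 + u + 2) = -7*u^3 - 2*u^2 - 5*u + 9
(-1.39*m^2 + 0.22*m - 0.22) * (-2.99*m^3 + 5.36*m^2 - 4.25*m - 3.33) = 4.1561*m^5 - 8.1082*m^4 + 7.7445*m^3 + 2.5145*m^2 + 0.2024*m + 0.7326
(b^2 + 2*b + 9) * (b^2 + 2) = b^4 + 2*b^3 + 11*b^2 + 4*b + 18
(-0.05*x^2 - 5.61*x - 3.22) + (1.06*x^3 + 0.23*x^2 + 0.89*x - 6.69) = 1.06*x^3 + 0.18*x^2 - 4.72*x - 9.91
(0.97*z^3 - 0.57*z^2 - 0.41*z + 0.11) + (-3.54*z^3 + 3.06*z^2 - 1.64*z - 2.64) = -2.57*z^3 + 2.49*z^2 - 2.05*z - 2.53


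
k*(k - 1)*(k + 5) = k^3 + 4*k^2 - 5*k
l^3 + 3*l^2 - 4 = (l - 1)*(l + 2)^2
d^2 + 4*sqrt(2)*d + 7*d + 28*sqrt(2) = (d + 7)*(d + 4*sqrt(2))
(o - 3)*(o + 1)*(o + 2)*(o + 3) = o^4 + 3*o^3 - 7*o^2 - 27*o - 18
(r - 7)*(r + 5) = r^2 - 2*r - 35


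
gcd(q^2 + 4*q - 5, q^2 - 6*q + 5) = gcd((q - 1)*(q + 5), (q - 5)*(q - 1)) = q - 1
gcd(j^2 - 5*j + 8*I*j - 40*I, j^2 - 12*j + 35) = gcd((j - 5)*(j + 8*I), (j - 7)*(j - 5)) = j - 5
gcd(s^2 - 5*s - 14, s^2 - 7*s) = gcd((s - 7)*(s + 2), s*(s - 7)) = s - 7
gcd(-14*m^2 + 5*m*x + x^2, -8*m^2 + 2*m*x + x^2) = -2*m + x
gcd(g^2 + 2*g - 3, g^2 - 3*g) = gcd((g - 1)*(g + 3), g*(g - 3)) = 1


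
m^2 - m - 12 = (m - 4)*(m + 3)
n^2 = n^2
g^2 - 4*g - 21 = (g - 7)*(g + 3)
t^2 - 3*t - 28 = (t - 7)*(t + 4)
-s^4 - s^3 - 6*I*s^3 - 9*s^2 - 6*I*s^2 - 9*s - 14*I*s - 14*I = (s - 2*I)*(s + 7*I)*(-I*s + 1)*(-I*s - I)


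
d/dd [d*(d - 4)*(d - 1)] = 3*d^2 - 10*d + 4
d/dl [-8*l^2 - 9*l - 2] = -16*l - 9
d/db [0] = 0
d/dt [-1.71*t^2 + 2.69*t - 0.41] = 2.69 - 3.42*t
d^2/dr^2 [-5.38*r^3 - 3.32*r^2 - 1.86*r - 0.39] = -32.28*r - 6.64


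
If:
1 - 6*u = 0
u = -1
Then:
No Solution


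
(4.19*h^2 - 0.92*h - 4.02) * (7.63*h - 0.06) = 31.9697*h^3 - 7.271*h^2 - 30.6174*h + 0.2412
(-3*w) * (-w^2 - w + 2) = 3*w^3 + 3*w^2 - 6*w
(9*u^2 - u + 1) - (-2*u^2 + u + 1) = 11*u^2 - 2*u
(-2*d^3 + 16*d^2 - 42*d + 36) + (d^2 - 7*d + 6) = -2*d^3 + 17*d^2 - 49*d + 42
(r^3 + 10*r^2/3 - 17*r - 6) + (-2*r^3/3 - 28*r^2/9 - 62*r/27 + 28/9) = r^3/3 + 2*r^2/9 - 521*r/27 - 26/9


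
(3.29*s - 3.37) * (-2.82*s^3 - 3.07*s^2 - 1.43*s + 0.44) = -9.2778*s^4 - 0.5969*s^3 + 5.6412*s^2 + 6.2667*s - 1.4828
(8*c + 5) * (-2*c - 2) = -16*c^2 - 26*c - 10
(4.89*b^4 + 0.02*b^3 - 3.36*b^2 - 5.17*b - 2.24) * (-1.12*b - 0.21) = -5.4768*b^5 - 1.0493*b^4 + 3.759*b^3 + 6.496*b^2 + 3.5945*b + 0.4704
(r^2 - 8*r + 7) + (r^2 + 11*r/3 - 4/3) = 2*r^2 - 13*r/3 + 17/3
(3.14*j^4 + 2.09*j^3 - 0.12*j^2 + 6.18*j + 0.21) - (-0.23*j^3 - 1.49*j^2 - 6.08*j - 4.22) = 3.14*j^4 + 2.32*j^3 + 1.37*j^2 + 12.26*j + 4.43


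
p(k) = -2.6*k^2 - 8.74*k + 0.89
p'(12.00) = -71.14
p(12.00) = -478.39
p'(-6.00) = 22.46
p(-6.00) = -40.27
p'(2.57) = -22.10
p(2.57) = -38.74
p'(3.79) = -28.45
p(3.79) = -69.58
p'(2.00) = -19.14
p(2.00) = -26.99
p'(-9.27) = 39.46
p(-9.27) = -141.52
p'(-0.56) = -5.83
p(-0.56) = 4.97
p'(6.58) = -42.96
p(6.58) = -169.19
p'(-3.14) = 7.59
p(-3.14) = 2.70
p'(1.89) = -18.57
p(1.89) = -24.92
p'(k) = -5.2*k - 8.74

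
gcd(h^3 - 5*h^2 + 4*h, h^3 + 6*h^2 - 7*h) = h^2 - h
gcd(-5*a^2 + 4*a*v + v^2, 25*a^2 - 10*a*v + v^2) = 1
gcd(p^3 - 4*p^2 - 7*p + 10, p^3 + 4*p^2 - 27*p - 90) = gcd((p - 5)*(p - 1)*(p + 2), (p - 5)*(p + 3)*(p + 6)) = p - 5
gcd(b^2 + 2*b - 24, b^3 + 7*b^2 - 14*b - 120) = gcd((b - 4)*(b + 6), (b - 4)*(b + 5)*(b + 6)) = b^2 + 2*b - 24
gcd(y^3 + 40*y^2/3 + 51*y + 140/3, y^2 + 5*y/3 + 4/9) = y + 4/3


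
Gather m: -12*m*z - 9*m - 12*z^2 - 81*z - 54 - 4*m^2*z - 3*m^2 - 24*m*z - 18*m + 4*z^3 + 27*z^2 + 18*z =m^2*(-4*z - 3) + m*(-36*z - 27) + 4*z^3 + 15*z^2 - 63*z - 54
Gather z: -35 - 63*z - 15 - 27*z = -90*z - 50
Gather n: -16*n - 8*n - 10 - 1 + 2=-24*n - 9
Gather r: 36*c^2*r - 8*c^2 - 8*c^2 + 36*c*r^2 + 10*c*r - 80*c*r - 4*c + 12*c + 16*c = -16*c^2 + 36*c*r^2 + 24*c + r*(36*c^2 - 70*c)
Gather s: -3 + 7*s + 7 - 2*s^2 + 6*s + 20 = -2*s^2 + 13*s + 24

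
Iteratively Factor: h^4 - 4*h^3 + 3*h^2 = (h)*(h^3 - 4*h^2 + 3*h) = h^2*(h^2 - 4*h + 3) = h^2*(h - 3)*(h - 1)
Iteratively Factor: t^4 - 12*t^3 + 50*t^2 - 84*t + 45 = (t - 3)*(t^3 - 9*t^2 + 23*t - 15) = (t - 3)^2*(t^2 - 6*t + 5) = (t - 3)^2*(t - 1)*(t - 5)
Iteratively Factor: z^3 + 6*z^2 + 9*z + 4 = (z + 1)*(z^2 + 5*z + 4) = (z + 1)^2*(z + 4)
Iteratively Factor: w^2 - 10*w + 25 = (w - 5)*(w - 5)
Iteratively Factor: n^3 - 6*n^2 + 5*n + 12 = (n - 3)*(n^2 - 3*n - 4) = (n - 4)*(n - 3)*(n + 1)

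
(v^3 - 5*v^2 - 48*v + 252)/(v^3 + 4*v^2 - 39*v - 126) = (v - 6)/(v + 3)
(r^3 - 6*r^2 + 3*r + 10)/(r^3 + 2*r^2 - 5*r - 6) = (r - 5)/(r + 3)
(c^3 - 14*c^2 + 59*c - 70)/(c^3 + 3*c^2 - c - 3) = (c^3 - 14*c^2 + 59*c - 70)/(c^3 + 3*c^2 - c - 3)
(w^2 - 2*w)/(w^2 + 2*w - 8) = w/(w + 4)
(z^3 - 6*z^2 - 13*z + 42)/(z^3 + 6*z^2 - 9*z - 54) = (z^2 - 9*z + 14)/(z^2 + 3*z - 18)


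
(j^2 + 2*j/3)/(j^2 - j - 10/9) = 3*j/(3*j - 5)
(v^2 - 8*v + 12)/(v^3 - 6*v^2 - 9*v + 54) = (v - 2)/(v^2 - 9)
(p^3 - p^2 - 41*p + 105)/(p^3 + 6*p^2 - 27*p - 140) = (p - 3)/(p + 4)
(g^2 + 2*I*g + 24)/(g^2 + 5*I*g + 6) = (g - 4*I)/(g - I)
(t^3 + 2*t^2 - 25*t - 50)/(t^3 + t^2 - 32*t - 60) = (t - 5)/(t - 6)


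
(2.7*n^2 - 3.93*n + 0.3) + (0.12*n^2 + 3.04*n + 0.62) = 2.82*n^2 - 0.89*n + 0.92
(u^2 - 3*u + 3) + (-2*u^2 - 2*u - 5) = -u^2 - 5*u - 2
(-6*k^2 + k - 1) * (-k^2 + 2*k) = 6*k^4 - 13*k^3 + 3*k^2 - 2*k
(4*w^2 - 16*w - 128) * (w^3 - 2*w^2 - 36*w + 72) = 4*w^5 - 24*w^4 - 240*w^3 + 1120*w^2 + 3456*w - 9216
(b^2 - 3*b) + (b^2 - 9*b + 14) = 2*b^2 - 12*b + 14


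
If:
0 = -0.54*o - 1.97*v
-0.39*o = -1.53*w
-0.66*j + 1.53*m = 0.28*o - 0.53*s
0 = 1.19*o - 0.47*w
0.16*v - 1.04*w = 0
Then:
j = 2.31818181818182*m + 0.803030303030303*s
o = 0.00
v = 0.00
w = 0.00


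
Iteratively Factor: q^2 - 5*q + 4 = (q - 4)*(q - 1)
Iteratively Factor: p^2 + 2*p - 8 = (p + 4)*(p - 2)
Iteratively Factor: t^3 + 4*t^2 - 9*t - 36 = (t + 4)*(t^2 - 9) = (t + 3)*(t + 4)*(t - 3)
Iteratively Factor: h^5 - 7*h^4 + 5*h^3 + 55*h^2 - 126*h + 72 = (h - 3)*(h^4 - 4*h^3 - 7*h^2 + 34*h - 24) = (h - 3)*(h - 2)*(h^3 - 2*h^2 - 11*h + 12) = (h - 4)*(h - 3)*(h - 2)*(h^2 + 2*h - 3) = (h - 4)*(h - 3)*(h - 2)*(h + 3)*(h - 1)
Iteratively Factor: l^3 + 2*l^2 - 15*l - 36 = (l + 3)*(l^2 - l - 12) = (l + 3)^2*(l - 4)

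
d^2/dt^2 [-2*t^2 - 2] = -4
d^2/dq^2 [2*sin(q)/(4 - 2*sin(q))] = 2*(sin(q)^2 + 2*sin(q) - 2)/(sin(q) - 2)^3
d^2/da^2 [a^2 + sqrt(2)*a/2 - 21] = 2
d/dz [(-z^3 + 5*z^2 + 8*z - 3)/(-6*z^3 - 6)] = (5*z^4 + 16*z^3 - 6*z^2 - 10*z - 8)/(6*(z^6 + 2*z^3 + 1))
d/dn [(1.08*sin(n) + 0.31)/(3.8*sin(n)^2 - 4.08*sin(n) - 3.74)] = (-2.356*sin(n) + 2.052*cos(2*n) - 4.8264)*cos(n)/(-3.8*sin(n)^2 + 4.08*sin(n) + 3.74)^2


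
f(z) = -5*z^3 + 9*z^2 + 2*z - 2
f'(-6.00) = -646.00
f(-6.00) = 1390.00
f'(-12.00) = -2374.00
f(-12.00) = 9910.00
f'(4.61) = -233.80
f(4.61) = -291.37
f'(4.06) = -172.17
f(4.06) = -180.14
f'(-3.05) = -192.44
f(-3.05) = 217.49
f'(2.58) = -51.41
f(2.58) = -22.80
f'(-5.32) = -518.30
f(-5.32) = 994.93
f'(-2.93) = -179.51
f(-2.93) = 195.17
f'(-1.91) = -87.10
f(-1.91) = 61.85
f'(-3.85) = -289.64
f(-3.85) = 409.04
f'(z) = -15*z^2 + 18*z + 2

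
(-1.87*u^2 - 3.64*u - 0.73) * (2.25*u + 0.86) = -4.2075*u^3 - 9.7982*u^2 - 4.7729*u - 0.6278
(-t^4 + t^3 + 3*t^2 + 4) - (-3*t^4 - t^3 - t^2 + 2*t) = 2*t^4 + 2*t^3 + 4*t^2 - 2*t + 4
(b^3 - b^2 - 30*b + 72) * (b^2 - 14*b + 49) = b^5 - 15*b^4 + 33*b^3 + 443*b^2 - 2478*b + 3528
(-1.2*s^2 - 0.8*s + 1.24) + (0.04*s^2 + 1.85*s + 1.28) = -1.16*s^2 + 1.05*s + 2.52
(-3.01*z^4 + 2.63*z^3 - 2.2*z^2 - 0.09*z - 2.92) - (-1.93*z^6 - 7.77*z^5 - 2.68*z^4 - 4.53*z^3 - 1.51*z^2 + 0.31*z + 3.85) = 1.93*z^6 + 7.77*z^5 - 0.33*z^4 + 7.16*z^3 - 0.69*z^2 - 0.4*z - 6.77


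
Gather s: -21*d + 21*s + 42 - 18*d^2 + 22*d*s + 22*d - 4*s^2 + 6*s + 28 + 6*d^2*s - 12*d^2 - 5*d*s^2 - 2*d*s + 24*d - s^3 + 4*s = -30*d^2 + 25*d - s^3 + s^2*(-5*d - 4) + s*(6*d^2 + 20*d + 31) + 70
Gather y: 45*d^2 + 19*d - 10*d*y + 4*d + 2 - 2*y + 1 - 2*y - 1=45*d^2 + 23*d + y*(-10*d - 4) + 2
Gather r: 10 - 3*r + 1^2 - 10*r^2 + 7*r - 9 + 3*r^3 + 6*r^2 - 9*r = 3*r^3 - 4*r^2 - 5*r + 2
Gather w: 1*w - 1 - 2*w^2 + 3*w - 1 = -2*w^2 + 4*w - 2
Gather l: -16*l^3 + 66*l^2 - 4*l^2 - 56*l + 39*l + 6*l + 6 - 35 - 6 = -16*l^3 + 62*l^2 - 11*l - 35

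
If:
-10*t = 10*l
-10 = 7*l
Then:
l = -10/7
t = 10/7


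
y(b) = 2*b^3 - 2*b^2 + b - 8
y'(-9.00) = 523.00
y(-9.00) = -1637.00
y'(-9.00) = 523.00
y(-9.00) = -1637.00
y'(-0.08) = 1.36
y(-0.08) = -8.09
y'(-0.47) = 4.21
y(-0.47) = -9.12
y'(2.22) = 21.69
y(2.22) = 6.25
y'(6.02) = 194.36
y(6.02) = 361.87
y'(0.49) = 0.48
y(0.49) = -7.75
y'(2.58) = 30.62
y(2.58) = 15.61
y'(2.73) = 34.80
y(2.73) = 20.52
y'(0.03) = 0.89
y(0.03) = -7.97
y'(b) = 6*b^2 - 4*b + 1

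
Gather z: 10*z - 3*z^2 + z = -3*z^2 + 11*z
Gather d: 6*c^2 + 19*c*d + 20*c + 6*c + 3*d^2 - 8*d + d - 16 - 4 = 6*c^2 + 26*c + 3*d^2 + d*(19*c - 7) - 20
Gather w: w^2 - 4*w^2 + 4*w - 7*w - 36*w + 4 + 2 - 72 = -3*w^2 - 39*w - 66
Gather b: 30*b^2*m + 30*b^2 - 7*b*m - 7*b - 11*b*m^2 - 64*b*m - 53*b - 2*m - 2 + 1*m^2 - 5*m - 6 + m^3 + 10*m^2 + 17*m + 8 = b^2*(30*m + 30) + b*(-11*m^2 - 71*m - 60) + m^3 + 11*m^2 + 10*m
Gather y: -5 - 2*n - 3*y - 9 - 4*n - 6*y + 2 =-6*n - 9*y - 12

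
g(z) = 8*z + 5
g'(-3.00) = 8.00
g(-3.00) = -19.00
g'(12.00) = 8.00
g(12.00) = 101.00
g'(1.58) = 8.00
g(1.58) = 17.64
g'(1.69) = 8.00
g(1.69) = 18.52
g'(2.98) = 8.00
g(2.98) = 28.84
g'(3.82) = 8.00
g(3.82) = 35.56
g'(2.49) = 8.00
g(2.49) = 24.92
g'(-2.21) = 8.00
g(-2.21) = -12.68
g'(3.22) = 8.00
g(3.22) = 30.76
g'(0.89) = 8.00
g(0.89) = 12.12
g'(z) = 8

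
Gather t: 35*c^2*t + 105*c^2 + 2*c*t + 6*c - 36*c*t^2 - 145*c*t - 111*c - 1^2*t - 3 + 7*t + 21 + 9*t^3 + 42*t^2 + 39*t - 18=105*c^2 - 105*c + 9*t^3 + t^2*(42 - 36*c) + t*(35*c^2 - 143*c + 45)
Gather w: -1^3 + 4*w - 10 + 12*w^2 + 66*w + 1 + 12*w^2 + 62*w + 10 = 24*w^2 + 132*w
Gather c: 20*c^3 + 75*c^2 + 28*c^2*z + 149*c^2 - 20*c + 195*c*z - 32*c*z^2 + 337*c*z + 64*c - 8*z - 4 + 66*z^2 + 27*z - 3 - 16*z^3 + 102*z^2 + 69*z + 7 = 20*c^3 + c^2*(28*z + 224) + c*(-32*z^2 + 532*z + 44) - 16*z^3 + 168*z^2 + 88*z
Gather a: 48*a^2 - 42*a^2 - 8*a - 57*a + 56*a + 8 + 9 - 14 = 6*a^2 - 9*a + 3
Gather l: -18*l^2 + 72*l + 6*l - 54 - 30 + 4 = -18*l^2 + 78*l - 80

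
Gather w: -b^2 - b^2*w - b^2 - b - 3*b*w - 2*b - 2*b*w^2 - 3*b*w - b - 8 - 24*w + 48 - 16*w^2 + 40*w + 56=-2*b^2 - 4*b + w^2*(-2*b - 16) + w*(-b^2 - 6*b + 16) + 96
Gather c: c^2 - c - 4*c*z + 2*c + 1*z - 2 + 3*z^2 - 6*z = c^2 + c*(1 - 4*z) + 3*z^2 - 5*z - 2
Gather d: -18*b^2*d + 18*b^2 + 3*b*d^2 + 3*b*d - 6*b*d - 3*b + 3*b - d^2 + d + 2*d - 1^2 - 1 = 18*b^2 + d^2*(3*b - 1) + d*(-18*b^2 - 3*b + 3) - 2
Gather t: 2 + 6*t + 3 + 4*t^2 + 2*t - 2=4*t^2 + 8*t + 3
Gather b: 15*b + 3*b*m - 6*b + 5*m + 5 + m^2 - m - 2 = b*(3*m + 9) + m^2 + 4*m + 3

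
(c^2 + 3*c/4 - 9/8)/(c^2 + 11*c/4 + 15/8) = (4*c - 3)/(4*c + 5)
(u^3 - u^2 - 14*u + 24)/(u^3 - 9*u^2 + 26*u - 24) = (u + 4)/(u - 4)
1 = 1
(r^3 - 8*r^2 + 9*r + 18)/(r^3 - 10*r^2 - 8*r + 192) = (r^2 - 2*r - 3)/(r^2 - 4*r - 32)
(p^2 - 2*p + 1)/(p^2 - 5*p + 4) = (p - 1)/(p - 4)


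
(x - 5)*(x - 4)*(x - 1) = x^3 - 10*x^2 + 29*x - 20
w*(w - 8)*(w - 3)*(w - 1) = w^4 - 12*w^3 + 35*w^2 - 24*w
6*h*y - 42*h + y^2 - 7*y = (6*h + y)*(y - 7)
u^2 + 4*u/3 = u*(u + 4/3)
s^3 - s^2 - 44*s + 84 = (s - 6)*(s - 2)*(s + 7)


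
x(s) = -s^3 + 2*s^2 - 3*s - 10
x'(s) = -3*s^2 + 4*s - 3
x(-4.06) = 102.07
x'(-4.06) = -68.69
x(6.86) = -259.29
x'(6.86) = -116.74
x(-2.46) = 24.37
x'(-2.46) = -30.99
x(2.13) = -16.98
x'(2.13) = -8.09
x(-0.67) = -6.79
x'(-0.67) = -7.03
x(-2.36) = 21.36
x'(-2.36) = -29.15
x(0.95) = -11.90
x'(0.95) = -1.91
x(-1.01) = -3.90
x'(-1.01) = -10.10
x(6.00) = -172.00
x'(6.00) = -87.00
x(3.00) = -28.00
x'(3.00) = -18.00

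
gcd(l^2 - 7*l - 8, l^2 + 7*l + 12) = 1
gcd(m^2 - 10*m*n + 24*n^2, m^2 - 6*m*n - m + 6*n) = m - 6*n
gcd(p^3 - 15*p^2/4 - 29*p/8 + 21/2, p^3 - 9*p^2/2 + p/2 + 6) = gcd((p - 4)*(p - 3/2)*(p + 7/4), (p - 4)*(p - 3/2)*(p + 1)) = p^2 - 11*p/2 + 6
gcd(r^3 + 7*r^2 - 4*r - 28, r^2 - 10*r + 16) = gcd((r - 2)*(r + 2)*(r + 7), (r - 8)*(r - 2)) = r - 2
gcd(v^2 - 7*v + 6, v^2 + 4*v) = 1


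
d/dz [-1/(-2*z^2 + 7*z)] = (7 - 4*z)/(z^2*(2*z - 7)^2)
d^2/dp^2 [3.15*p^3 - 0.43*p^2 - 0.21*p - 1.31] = 18.9*p - 0.86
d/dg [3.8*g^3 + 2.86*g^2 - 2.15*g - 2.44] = 11.4*g^2 + 5.72*g - 2.15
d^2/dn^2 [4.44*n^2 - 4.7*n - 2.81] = 8.88000000000000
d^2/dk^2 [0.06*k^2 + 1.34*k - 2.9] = 0.120000000000000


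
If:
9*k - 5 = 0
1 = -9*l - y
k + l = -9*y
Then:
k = 5/9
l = -19/180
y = -1/20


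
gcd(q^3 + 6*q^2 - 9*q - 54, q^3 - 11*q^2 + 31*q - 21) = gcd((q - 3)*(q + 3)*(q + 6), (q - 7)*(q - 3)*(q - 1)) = q - 3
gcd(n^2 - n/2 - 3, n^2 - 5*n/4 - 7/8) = 1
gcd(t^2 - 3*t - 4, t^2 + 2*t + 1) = t + 1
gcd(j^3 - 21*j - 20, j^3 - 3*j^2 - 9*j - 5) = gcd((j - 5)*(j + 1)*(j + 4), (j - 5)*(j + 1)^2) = j^2 - 4*j - 5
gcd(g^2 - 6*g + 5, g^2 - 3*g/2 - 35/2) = g - 5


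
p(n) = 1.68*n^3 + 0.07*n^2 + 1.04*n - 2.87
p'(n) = 5.04*n^2 + 0.14*n + 1.04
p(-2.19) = -22.46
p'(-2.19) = 24.91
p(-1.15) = -6.53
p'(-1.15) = 7.54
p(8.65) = 1098.68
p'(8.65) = 379.36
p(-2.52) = -31.93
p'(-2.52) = 32.69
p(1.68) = 7.04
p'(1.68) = 15.50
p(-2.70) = -38.24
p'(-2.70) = 37.40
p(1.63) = 6.29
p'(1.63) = 14.66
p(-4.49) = -158.20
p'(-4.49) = 102.02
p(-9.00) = -1231.28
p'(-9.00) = 408.02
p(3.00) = 46.24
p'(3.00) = 46.82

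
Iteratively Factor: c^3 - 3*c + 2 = (c - 1)*(c^2 + c - 2) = (c - 1)*(c + 2)*(c - 1)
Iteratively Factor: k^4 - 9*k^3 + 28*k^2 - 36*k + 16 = (k - 1)*(k^3 - 8*k^2 + 20*k - 16) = (k - 4)*(k - 1)*(k^2 - 4*k + 4) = (k - 4)*(k - 2)*(k - 1)*(k - 2)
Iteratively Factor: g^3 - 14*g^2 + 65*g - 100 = (g - 4)*(g^2 - 10*g + 25) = (g - 5)*(g - 4)*(g - 5)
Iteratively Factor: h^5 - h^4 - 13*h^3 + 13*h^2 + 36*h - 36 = (h - 2)*(h^4 + h^3 - 11*h^2 - 9*h + 18) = (h - 2)*(h + 2)*(h^3 - h^2 - 9*h + 9) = (h - 2)*(h + 2)*(h + 3)*(h^2 - 4*h + 3) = (h - 3)*(h - 2)*(h + 2)*(h + 3)*(h - 1)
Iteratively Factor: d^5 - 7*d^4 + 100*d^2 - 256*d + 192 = (d - 2)*(d^4 - 5*d^3 - 10*d^2 + 80*d - 96) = (d - 3)*(d - 2)*(d^3 - 2*d^2 - 16*d + 32) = (d - 3)*(d - 2)^2*(d^2 - 16) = (d - 3)*(d - 2)^2*(d + 4)*(d - 4)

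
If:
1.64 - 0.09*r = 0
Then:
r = 18.22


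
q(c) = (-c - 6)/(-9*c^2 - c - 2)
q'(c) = (-c - 6)*(18*c + 1)/(-9*c^2 - c - 2)^2 - 1/(-9*c^2 - c - 2)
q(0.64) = 1.05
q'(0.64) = -1.92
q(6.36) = 0.03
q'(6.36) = -0.01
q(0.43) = 1.57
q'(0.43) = -3.11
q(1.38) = 0.36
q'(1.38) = -0.40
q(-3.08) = 0.03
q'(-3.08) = 0.03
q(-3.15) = 0.03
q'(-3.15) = 0.03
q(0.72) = 0.91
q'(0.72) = -1.58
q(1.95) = 0.21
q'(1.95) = -0.17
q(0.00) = 3.00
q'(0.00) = -1.00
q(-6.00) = 0.00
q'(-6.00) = 0.00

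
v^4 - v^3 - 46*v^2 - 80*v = v*(v - 8)*(v + 2)*(v + 5)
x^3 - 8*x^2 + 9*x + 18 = (x - 6)*(x - 3)*(x + 1)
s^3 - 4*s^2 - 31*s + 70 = (s - 7)*(s - 2)*(s + 5)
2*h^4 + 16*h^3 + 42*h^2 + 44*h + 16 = (h + 2)*(h + 4)*(sqrt(2)*h + sqrt(2))^2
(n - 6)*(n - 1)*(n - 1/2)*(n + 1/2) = n^4 - 7*n^3 + 23*n^2/4 + 7*n/4 - 3/2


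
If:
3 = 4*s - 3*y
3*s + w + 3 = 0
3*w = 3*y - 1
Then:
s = -5/13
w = -24/13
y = -59/39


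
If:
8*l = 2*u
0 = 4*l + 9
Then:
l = -9/4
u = -9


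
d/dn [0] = 0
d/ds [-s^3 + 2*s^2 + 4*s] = -3*s^2 + 4*s + 4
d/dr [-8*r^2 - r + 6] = -16*r - 1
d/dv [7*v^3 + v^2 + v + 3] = 21*v^2 + 2*v + 1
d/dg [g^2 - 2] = 2*g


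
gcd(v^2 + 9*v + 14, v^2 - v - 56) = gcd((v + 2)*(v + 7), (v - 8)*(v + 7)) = v + 7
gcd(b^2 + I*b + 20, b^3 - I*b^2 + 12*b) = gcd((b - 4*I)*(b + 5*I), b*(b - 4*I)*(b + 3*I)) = b - 4*I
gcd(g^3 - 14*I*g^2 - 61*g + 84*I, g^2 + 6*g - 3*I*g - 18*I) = g - 3*I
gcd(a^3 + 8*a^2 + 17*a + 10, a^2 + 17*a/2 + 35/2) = a + 5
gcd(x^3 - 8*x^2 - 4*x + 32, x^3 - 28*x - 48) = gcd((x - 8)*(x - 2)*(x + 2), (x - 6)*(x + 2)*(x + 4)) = x + 2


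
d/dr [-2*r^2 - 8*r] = -4*r - 8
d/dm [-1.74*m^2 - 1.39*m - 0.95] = -3.48*m - 1.39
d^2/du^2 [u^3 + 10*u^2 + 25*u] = 6*u + 20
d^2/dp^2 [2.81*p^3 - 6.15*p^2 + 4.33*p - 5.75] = 16.86*p - 12.3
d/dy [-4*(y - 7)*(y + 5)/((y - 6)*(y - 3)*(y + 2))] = 4*(y^4 - 4*y^3 - 91*y^2 + 418*y + 72)/(y^6 - 14*y^5 + 49*y^4 + 72*y^3 - 504*y^2 + 1296)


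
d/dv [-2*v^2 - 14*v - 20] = -4*v - 14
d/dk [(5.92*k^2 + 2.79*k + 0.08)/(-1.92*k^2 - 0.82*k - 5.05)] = (0.5024*k^2 - 59.4848*k - 14.0239)/(3.6864*k^4 + 3.1488*k^3 + 20.0644*k^2 + 8.282*k + 25.5025)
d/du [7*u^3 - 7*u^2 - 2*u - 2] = 21*u^2 - 14*u - 2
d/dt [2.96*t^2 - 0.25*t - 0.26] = 5.92*t - 0.25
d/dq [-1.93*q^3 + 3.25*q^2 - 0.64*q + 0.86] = -5.79*q^2 + 6.5*q - 0.64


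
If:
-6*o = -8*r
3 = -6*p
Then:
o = 4*r/3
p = -1/2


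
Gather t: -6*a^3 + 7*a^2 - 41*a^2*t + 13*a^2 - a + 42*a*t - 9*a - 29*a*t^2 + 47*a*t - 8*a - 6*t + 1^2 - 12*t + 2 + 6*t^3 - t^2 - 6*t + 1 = -6*a^3 + 20*a^2 - 18*a + 6*t^3 + t^2*(-29*a - 1) + t*(-41*a^2 + 89*a - 24) + 4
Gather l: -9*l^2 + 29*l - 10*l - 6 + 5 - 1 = -9*l^2 + 19*l - 2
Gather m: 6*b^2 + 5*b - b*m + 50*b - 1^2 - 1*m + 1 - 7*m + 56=6*b^2 + 55*b + m*(-b - 8) + 56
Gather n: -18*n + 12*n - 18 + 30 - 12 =-6*n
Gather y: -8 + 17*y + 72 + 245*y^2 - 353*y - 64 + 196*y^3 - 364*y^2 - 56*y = 196*y^3 - 119*y^2 - 392*y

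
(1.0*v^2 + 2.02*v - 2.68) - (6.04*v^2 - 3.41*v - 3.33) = -5.04*v^2 + 5.43*v + 0.65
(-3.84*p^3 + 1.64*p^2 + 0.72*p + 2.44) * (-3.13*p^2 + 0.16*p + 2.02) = 12.0192*p^5 - 5.7476*p^4 - 9.748*p^3 - 4.2092*p^2 + 1.8448*p + 4.9288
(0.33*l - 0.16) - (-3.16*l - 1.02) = 3.49*l + 0.86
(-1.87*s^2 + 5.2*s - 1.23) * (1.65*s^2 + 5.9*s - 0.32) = -3.0855*s^4 - 2.453*s^3 + 29.2489*s^2 - 8.921*s + 0.3936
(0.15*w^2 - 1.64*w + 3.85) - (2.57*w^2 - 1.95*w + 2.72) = -2.42*w^2 + 0.31*w + 1.13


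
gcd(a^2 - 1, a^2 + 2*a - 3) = a - 1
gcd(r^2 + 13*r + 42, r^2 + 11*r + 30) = r + 6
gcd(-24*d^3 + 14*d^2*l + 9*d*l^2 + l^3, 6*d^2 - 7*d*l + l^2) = d - l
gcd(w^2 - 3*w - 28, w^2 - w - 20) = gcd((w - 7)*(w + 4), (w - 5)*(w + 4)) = w + 4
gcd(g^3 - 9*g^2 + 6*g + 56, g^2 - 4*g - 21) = g - 7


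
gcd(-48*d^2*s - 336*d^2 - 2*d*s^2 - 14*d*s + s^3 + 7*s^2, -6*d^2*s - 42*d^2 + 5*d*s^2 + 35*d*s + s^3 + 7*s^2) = 6*d*s + 42*d + s^2 + 7*s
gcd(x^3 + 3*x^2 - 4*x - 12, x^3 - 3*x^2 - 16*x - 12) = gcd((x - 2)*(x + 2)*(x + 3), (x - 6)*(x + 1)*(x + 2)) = x + 2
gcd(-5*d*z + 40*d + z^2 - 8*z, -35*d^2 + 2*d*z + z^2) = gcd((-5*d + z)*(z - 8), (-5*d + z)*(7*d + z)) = -5*d + z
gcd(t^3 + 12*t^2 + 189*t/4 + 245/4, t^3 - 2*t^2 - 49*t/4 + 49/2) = t + 7/2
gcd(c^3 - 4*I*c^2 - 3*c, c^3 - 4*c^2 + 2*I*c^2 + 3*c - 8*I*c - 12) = c - I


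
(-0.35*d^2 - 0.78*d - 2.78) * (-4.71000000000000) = 1.6485*d^2 + 3.6738*d + 13.0938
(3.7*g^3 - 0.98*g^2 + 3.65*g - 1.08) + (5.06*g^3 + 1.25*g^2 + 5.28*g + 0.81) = 8.76*g^3 + 0.27*g^2 + 8.93*g - 0.27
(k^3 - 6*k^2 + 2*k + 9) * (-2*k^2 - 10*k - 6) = -2*k^5 + 2*k^4 + 50*k^3 - 2*k^2 - 102*k - 54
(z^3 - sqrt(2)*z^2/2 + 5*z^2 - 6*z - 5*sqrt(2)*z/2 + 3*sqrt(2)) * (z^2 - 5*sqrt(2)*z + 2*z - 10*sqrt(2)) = z^5 - 11*sqrt(2)*z^4/2 + 7*z^4 - 77*sqrt(2)*z^3/2 + 9*z^3 - 22*sqrt(2)*z^2 + 23*z^2 + 20*z + 66*sqrt(2)*z - 60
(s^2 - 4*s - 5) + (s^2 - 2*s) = 2*s^2 - 6*s - 5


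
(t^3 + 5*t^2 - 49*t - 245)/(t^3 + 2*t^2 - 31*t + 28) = (t^2 - 2*t - 35)/(t^2 - 5*t + 4)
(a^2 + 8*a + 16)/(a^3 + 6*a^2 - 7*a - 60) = (a + 4)/(a^2 + 2*a - 15)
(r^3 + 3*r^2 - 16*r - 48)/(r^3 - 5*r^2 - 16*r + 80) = (r + 3)/(r - 5)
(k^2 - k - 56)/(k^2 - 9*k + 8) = (k + 7)/(k - 1)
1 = 1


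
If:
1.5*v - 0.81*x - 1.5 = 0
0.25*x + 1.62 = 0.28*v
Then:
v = -6.32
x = -13.56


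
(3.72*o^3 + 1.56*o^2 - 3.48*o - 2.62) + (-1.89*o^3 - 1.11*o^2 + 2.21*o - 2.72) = 1.83*o^3 + 0.45*o^2 - 1.27*o - 5.34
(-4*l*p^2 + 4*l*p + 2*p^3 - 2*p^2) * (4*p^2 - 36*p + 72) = -16*l*p^4 + 160*l*p^3 - 432*l*p^2 + 288*l*p + 8*p^5 - 80*p^4 + 216*p^3 - 144*p^2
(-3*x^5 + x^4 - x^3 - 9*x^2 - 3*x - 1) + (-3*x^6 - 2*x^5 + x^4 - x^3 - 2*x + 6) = -3*x^6 - 5*x^5 + 2*x^4 - 2*x^3 - 9*x^2 - 5*x + 5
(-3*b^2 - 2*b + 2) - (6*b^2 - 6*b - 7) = -9*b^2 + 4*b + 9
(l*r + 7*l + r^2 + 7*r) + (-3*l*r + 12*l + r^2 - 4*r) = -2*l*r + 19*l + 2*r^2 + 3*r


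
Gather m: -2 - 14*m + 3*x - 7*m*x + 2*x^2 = m*(-7*x - 14) + 2*x^2 + 3*x - 2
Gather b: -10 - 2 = -12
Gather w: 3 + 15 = 18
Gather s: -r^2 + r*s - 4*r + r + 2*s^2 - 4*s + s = -r^2 - 3*r + 2*s^2 + s*(r - 3)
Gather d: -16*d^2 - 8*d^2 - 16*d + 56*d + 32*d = -24*d^2 + 72*d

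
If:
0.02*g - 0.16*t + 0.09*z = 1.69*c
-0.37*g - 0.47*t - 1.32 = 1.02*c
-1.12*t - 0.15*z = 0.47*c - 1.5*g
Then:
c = 0.0678044348042736*z + 0.175399000483637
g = 0.00716295634077353*z - 1.46509753345156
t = -0.152788973077543*z - 2.03578913428986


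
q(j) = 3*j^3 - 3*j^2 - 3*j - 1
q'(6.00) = 285.00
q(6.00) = 521.00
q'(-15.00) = 2112.00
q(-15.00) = -10756.00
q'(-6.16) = 375.47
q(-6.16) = -797.59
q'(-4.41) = 198.49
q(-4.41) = -303.41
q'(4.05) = 120.32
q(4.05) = 136.93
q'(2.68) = 45.56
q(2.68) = 27.16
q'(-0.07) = -2.54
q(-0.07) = -0.81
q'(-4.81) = 234.08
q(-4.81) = -389.83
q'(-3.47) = 126.19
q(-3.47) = -152.06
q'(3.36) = 78.45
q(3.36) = 68.85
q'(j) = 9*j^2 - 6*j - 3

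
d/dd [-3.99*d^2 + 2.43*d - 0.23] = 2.43 - 7.98*d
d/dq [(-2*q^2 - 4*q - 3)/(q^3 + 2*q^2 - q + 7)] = (2*q^4 + 8*q^3 + 19*q^2 - 16*q - 31)/(q^6 + 4*q^5 + 2*q^4 + 10*q^3 + 29*q^2 - 14*q + 49)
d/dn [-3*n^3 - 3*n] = -9*n^2 - 3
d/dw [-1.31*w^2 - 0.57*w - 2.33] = -2.62*w - 0.57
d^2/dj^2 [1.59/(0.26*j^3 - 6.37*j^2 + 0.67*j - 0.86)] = ((20.2566 - 2.4804*j)*(0.26*j^3 - 6.37*j^2 + 0.67*j - 0.86) + 1.59*(0.78*j^2 - 12.74*j + 0.67)*(1.56*j^2 - 25.48*j + 1.34))/(0.26*j^3 - 6.37*j^2 + 0.67*j - 0.86)^3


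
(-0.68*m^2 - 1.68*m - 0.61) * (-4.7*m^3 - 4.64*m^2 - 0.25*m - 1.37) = 3.196*m^5 + 11.0512*m^4 + 10.8322*m^3 + 4.182*m^2 + 2.4541*m + 0.8357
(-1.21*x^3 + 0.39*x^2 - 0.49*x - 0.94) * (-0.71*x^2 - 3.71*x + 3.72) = 0.8591*x^5 + 4.2122*x^4 - 5.6002*x^3 + 3.9361*x^2 + 1.6646*x - 3.4968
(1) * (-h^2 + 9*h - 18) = -h^2 + 9*h - 18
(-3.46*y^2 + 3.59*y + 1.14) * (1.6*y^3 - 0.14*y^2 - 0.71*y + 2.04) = -5.536*y^5 + 6.2284*y^4 + 3.778*y^3 - 9.7669*y^2 + 6.5142*y + 2.3256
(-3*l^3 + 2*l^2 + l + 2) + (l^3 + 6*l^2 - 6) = -2*l^3 + 8*l^2 + l - 4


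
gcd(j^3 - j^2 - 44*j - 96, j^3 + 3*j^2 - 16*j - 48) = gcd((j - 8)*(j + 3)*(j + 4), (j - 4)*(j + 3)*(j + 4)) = j^2 + 7*j + 12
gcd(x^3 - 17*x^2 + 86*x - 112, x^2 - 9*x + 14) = x^2 - 9*x + 14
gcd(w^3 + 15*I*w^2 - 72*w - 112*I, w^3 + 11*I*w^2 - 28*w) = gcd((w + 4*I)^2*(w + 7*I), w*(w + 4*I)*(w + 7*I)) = w^2 + 11*I*w - 28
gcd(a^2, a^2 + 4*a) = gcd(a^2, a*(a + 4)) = a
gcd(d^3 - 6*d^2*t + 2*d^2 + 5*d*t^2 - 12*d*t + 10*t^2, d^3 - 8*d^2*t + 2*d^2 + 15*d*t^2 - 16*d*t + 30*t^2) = -d^2 + 5*d*t - 2*d + 10*t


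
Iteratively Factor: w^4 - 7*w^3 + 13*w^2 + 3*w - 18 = (w - 3)*(w^3 - 4*w^2 + w + 6) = (w - 3)*(w - 2)*(w^2 - 2*w - 3) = (w - 3)*(w - 2)*(w + 1)*(w - 3)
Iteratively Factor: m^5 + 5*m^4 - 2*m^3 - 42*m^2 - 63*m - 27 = (m + 3)*(m^4 + 2*m^3 - 8*m^2 - 18*m - 9) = (m + 3)^2*(m^3 - m^2 - 5*m - 3) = (m + 1)*(m + 3)^2*(m^2 - 2*m - 3) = (m + 1)^2*(m + 3)^2*(m - 3)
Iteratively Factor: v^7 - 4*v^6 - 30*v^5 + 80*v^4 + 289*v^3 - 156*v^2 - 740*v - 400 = (v - 5)*(v^6 + v^5 - 25*v^4 - 45*v^3 + 64*v^2 + 164*v + 80) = (v - 5)*(v - 2)*(v^5 + 3*v^4 - 19*v^3 - 83*v^2 - 102*v - 40) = (v - 5)*(v - 2)*(v + 4)*(v^4 - v^3 - 15*v^2 - 23*v - 10) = (v - 5)*(v - 2)*(v + 1)*(v + 4)*(v^3 - 2*v^2 - 13*v - 10) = (v - 5)*(v - 2)*(v + 1)*(v + 2)*(v + 4)*(v^2 - 4*v - 5) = (v - 5)*(v - 2)*(v + 1)^2*(v + 2)*(v + 4)*(v - 5)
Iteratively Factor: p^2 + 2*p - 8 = (p - 2)*(p + 4)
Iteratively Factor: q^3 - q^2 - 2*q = (q - 2)*(q^2 + q) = (q - 2)*(q + 1)*(q)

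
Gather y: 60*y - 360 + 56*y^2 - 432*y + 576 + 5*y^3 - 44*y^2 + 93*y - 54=5*y^3 + 12*y^2 - 279*y + 162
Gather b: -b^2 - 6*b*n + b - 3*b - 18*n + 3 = -b^2 + b*(-6*n - 2) - 18*n + 3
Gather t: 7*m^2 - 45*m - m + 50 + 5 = 7*m^2 - 46*m + 55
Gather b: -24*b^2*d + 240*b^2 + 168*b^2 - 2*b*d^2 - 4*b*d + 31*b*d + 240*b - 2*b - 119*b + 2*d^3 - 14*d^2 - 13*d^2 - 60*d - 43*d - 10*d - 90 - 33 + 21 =b^2*(408 - 24*d) + b*(-2*d^2 + 27*d + 119) + 2*d^3 - 27*d^2 - 113*d - 102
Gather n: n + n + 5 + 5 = 2*n + 10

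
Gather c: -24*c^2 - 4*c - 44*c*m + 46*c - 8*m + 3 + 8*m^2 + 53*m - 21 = -24*c^2 + c*(42 - 44*m) + 8*m^2 + 45*m - 18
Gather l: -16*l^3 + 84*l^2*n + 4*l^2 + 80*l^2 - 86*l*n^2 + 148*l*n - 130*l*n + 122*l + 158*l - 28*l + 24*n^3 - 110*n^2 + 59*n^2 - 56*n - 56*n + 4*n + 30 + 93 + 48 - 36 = -16*l^3 + l^2*(84*n + 84) + l*(-86*n^2 + 18*n + 252) + 24*n^3 - 51*n^2 - 108*n + 135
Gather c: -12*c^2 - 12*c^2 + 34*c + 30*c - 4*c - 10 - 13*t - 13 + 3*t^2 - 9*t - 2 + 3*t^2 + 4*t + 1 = -24*c^2 + 60*c + 6*t^2 - 18*t - 24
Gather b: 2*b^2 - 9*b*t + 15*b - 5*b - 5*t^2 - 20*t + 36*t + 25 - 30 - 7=2*b^2 + b*(10 - 9*t) - 5*t^2 + 16*t - 12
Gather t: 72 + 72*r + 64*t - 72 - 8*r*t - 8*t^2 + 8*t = 72*r - 8*t^2 + t*(72 - 8*r)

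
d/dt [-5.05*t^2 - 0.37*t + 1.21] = -10.1*t - 0.37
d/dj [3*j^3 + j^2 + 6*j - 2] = 9*j^2 + 2*j + 6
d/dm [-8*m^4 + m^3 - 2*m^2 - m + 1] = -32*m^3 + 3*m^2 - 4*m - 1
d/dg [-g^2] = -2*g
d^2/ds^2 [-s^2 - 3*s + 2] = -2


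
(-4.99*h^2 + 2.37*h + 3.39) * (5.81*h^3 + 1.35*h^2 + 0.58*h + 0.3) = -28.9919*h^5 + 7.0332*h^4 + 20.0012*h^3 + 4.4541*h^2 + 2.6772*h + 1.017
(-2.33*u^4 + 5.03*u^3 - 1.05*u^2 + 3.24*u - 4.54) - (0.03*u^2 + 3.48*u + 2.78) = -2.33*u^4 + 5.03*u^3 - 1.08*u^2 - 0.24*u - 7.32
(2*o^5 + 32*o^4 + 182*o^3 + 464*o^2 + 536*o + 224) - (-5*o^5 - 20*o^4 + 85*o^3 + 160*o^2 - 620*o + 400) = 7*o^5 + 52*o^4 + 97*o^3 + 304*o^2 + 1156*o - 176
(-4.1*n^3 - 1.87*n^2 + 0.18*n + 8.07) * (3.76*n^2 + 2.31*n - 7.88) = -15.416*n^5 - 16.5022*n^4 + 28.6651*n^3 + 45.4946*n^2 + 17.2233*n - 63.5916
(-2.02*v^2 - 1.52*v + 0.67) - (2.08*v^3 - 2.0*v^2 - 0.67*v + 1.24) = -2.08*v^3 - 0.02*v^2 - 0.85*v - 0.57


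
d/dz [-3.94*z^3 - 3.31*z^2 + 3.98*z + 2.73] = -11.82*z^2 - 6.62*z + 3.98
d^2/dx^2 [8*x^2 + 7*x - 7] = 16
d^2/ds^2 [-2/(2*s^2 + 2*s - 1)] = 8*(2*s^2 + 2*s - 2*(2*s + 1)^2 - 1)/(2*s^2 + 2*s - 1)^3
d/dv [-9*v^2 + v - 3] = 1 - 18*v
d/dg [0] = 0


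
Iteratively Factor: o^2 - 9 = (o + 3)*(o - 3)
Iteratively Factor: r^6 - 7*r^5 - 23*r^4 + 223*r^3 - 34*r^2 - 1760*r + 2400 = (r + 4)*(r^5 - 11*r^4 + 21*r^3 + 139*r^2 - 590*r + 600) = (r + 4)^2*(r^4 - 15*r^3 + 81*r^2 - 185*r + 150) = (r - 3)*(r + 4)^2*(r^3 - 12*r^2 + 45*r - 50) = (r - 3)*(r - 2)*(r + 4)^2*(r^2 - 10*r + 25) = (r - 5)*(r - 3)*(r - 2)*(r + 4)^2*(r - 5)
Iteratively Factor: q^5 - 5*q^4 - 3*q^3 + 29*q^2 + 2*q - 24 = (q - 3)*(q^4 - 2*q^3 - 9*q^2 + 2*q + 8) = (q - 4)*(q - 3)*(q^3 + 2*q^2 - q - 2) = (q - 4)*(q - 3)*(q - 1)*(q^2 + 3*q + 2) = (q - 4)*(q - 3)*(q - 1)*(q + 1)*(q + 2)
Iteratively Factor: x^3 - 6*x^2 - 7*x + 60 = (x + 3)*(x^2 - 9*x + 20) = (x - 4)*(x + 3)*(x - 5)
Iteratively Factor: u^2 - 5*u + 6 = (u - 2)*(u - 3)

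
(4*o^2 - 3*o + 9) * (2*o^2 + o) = 8*o^4 - 2*o^3 + 15*o^2 + 9*o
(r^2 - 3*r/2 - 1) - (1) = r^2 - 3*r/2 - 2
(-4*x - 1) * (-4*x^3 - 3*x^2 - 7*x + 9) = 16*x^4 + 16*x^3 + 31*x^2 - 29*x - 9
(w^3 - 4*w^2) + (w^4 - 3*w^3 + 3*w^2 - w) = w^4 - 2*w^3 - w^2 - w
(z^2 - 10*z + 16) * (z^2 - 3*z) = z^4 - 13*z^3 + 46*z^2 - 48*z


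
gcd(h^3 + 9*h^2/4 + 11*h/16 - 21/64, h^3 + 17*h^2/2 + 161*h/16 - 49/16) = h^2 + 3*h/2 - 7/16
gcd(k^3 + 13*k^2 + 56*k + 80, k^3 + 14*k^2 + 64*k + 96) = k^2 + 8*k + 16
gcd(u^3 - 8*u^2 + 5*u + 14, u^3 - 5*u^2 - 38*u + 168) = u - 7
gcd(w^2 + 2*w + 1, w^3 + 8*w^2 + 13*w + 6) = w^2 + 2*w + 1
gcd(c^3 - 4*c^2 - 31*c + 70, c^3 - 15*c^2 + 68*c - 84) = c^2 - 9*c + 14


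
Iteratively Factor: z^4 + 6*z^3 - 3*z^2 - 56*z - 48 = (z + 1)*(z^3 + 5*z^2 - 8*z - 48) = (z + 1)*(z + 4)*(z^2 + z - 12) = (z - 3)*(z + 1)*(z + 4)*(z + 4)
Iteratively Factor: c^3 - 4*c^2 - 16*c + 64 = (c + 4)*(c^2 - 8*c + 16) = (c - 4)*(c + 4)*(c - 4)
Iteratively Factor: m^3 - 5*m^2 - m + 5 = (m + 1)*(m^2 - 6*m + 5) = (m - 5)*(m + 1)*(m - 1)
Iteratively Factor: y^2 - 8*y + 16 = (y - 4)*(y - 4)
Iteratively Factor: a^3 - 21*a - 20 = (a + 4)*(a^2 - 4*a - 5) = (a + 1)*(a + 4)*(a - 5)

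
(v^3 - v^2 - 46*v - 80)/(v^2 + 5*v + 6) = (v^2 - 3*v - 40)/(v + 3)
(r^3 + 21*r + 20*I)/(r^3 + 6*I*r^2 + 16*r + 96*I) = (r^2 - 4*I*r + 5)/(r^2 + 2*I*r + 24)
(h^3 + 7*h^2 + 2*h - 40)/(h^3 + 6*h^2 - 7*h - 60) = (h - 2)/(h - 3)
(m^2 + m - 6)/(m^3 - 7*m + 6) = 1/(m - 1)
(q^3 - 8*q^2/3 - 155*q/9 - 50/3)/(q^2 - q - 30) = (9*q^2 + 30*q + 25)/(9*(q + 5))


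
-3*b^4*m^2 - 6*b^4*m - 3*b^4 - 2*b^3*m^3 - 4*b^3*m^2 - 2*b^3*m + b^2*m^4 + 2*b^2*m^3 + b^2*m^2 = (-3*b + m)*(b + m)*(b*m + b)^2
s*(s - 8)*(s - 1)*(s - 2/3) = s^4 - 29*s^3/3 + 14*s^2 - 16*s/3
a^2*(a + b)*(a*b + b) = a^4*b + a^3*b^2 + a^3*b + a^2*b^2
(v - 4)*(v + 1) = v^2 - 3*v - 4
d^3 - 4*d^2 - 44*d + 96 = (d - 8)*(d - 2)*(d + 6)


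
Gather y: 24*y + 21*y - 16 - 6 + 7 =45*y - 15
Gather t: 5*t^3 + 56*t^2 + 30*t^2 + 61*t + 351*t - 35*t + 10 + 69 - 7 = 5*t^3 + 86*t^2 + 377*t + 72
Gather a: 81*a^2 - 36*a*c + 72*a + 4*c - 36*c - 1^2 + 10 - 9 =81*a^2 + a*(72 - 36*c) - 32*c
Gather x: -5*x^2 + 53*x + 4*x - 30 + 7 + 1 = -5*x^2 + 57*x - 22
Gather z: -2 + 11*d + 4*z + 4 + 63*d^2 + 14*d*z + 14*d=63*d^2 + 25*d + z*(14*d + 4) + 2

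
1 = 1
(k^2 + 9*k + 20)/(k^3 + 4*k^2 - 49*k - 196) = (k + 5)/(k^2 - 49)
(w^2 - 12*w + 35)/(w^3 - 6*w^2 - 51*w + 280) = (w - 7)/(w^2 - w - 56)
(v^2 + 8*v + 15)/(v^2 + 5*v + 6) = (v + 5)/(v + 2)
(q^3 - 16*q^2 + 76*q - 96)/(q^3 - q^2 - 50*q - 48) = (q^2 - 8*q + 12)/(q^2 + 7*q + 6)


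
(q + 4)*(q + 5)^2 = q^3 + 14*q^2 + 65*q + 100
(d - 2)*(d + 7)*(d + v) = d^3 + d^2*v + 5*d^2 + 5*d*v - 14*d - 14*v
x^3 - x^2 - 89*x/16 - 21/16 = (x - 3)*(x + 1/4)*(x + 7/4)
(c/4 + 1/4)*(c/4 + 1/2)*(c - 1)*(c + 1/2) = c^4/16 + 5*c^3/32 - 5*c/32 - 1/16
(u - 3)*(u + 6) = u^2 + 3*u - 18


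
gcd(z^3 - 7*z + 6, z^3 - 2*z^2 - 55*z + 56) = z - 1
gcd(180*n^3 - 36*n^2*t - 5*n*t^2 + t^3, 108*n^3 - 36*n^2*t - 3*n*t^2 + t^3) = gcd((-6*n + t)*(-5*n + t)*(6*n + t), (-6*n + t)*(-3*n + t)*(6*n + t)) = -36*n^2 + t^2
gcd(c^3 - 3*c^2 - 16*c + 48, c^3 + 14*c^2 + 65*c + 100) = c + 4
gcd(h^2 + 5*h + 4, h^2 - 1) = h + 1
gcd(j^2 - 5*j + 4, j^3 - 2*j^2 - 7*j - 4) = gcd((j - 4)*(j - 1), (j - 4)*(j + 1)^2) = j - 4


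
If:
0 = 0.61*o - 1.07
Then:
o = 1.75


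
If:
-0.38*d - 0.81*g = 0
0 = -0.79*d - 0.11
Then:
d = -0.14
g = 0.07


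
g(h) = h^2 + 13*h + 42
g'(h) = 2*h + 13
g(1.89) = 70.14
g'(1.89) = 16.78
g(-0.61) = 34.44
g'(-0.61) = 11.78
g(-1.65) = 23.27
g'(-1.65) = 9.70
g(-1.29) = 26.89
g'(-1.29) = 10.42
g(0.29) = 45.85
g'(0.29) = 13.58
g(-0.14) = 40.20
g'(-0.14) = 12.72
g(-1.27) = 27.10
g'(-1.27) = 10.46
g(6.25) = 162.31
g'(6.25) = 25.50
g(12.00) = 342.00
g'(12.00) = 37.00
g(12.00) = 342.00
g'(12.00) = 37.00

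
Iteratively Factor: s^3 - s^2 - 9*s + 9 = (s - 1)*(s^2 - 9) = (s - 3)*(s - 1)*(s + 3)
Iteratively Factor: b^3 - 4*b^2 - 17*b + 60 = (b - 3)*(b^2 - b - 20) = (b - 3)*(b + 4)*(b - 5)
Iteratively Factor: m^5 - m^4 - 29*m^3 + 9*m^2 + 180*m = (m + 4)*(m^4 - 5*m^3 - 9*m^2 + 45*m) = (m - 5)*(m + 4)*(m^3 - 9*m) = (m - 5)*(m + 3)*(m + 4)*(m^2 - 3*m) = (m - 5)*(m - 3)*(m + 3)*(m + 4)*(m)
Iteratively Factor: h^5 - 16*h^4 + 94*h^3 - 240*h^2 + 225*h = (h)*(h^4 - 16*h^3 + 94*h^2 - 240*h + 225) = h*(h - 3)*(h^3 - 13*h^2 + 55*h - 75) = h*(h - 5)*(h - 3)*(h^2 - 8*h + 15) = h*(h - 5)*(h - 3)^2*(h - 5)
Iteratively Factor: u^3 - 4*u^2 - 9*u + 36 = (u - 3)*(u^2 - u - 12) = (u - 4)*(u - 3)*(u + 3)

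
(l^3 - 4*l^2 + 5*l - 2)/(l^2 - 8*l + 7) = (l^2 - 3*l + 2)/(l - 7)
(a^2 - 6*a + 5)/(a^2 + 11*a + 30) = (a^2 - 6*a + 5)/(a^2 + 11*a + 30)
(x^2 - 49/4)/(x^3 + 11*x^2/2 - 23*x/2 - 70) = (x + 7/2)/(x^2 + 9*x + 20)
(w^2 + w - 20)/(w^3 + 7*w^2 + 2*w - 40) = (w - 4)/(w^2 + 2*w - 8)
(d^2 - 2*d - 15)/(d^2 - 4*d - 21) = (d - 5)/(d - 7)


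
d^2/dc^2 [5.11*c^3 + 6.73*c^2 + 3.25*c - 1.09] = 30.66*c + 13.46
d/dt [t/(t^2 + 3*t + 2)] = (2 - t^2)/(t^4 + 6*t^3 + 13*t^2 + 12*t + 4)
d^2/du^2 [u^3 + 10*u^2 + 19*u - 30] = 6*u + 20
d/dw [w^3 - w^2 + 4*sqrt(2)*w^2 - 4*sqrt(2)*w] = 3*w^2 - 2*w + 8*sqrt(2)*w - 4*sqrt(2)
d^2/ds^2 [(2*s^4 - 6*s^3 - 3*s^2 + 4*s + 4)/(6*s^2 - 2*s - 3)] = 2*(72*s^6 - 72*s^5 - 84*s^4 + 72*s^3 + 270*s^2 - 90*s + 37)/(216*s^6 - 216*s^5 - 252*s^4 + 208*s^3 + 126*s^2 - 54*s - 27)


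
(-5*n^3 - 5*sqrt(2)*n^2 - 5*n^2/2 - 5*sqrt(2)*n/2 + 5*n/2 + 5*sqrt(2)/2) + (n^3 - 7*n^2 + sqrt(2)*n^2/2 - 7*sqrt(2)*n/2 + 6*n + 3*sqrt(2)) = -4*n^3 - 19*n^2/2 - 9*sqrt(2)*n^2/2 - 6*sqrt(2)*n + 17*n/2 + 11*sqrt(2)/2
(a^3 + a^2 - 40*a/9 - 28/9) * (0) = 0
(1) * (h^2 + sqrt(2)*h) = h^2 + sqrt(2)*h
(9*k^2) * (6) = 54*k^2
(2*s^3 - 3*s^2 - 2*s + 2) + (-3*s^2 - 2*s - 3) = 2*s^3 - 6*s^2 - 4*s - 1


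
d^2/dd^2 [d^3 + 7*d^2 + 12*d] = 6*d + 14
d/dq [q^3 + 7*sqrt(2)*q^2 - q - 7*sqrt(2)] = 3*q^2 + 14*sqrt(2)*q - 1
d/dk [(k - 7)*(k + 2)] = 2*k - 5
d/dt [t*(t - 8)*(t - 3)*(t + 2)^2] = 5*t^4 - 28*t^3 - 48*t^2 + 104*t + 96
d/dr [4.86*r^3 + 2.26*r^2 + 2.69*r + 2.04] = 14.58*r^2 + 4.52*r + 2.69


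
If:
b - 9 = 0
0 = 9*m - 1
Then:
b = 9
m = 1/9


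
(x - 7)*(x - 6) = x^2 - 13*x + 42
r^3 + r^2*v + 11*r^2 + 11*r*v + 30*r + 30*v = (r + 5)*(r + 6)*(r + v)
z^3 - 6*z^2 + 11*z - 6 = (z - 3)*(z - 2)*(z - 1)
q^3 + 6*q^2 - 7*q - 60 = (q - 3)*(q + 4)*(q + 5)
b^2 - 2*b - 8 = (b - 4)*(b + 2)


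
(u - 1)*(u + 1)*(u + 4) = u^3 + 4*u^2 - u - 4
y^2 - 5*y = y*(y - 5)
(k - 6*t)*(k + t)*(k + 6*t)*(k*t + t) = k^4*t + k^3*t^2 + k^3*t - 36*k^2*t^3 + k^2*t^2 - 36*k*t^4 - 36*k*t^3 - 36*t^4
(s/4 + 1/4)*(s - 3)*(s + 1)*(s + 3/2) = s^4/4 + s^3/8 - 13*s^2/8 - 21*s/8 - 9/8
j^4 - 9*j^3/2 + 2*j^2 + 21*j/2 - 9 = (j - 3)*(j - 2)*(j - 1)*(j + 3/2)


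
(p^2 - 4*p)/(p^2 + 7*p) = (p - 4)/(p + 7)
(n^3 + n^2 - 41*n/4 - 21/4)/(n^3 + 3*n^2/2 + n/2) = (2*n^2 + n - 21)/(2*n*(n + 1))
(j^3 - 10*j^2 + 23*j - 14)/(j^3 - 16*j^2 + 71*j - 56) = (j - 2)/(j - 8)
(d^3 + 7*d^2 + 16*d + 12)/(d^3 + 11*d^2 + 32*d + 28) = (d + 3)/(d + 7)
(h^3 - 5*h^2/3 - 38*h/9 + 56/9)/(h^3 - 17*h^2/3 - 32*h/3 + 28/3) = (9*h^2 - 33*h + 28)/(3*(3*h^2 - 23*h + 14))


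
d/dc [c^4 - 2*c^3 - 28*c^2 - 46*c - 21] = 4*c^3 - 6*c^2 - 56*c - 46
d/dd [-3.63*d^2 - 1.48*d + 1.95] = -7.26*d - 1.48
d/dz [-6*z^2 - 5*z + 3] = -12*z - 5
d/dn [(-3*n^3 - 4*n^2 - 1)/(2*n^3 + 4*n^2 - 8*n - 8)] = (-n^4 + 12*n^3 + 55*n^2/2 + 18*n - 2)/(n^6 + 4*n^5 - 4*n^4 - 24*n^3 + 32*n + 16)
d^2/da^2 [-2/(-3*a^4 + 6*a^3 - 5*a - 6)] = 4*(18*a*(1 - a)*(3*a^4 - 6*a^3 + 5*a + 6) + (12*a^3 - 18*a^2 + 5)^2)/(3*a^4 - 6*a^3 + 5*a + 6)^3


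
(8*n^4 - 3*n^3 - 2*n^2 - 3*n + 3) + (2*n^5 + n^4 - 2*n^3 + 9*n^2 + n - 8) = 2*n^5 + 9*n^4 - 5*n^3 + 7*n^2 - 2*n - 5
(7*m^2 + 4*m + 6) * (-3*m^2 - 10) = -21*m^4 - 12*m^3 - 88*m^2 - 40*m - 60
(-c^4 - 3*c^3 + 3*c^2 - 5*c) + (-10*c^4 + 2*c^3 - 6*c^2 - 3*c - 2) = -11*c^4 - c^3 - 3*c^2 - 8*c - 2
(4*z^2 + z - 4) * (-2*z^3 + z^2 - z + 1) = -8*z^5 + 2*z^4 + 5*z^3 - z^2 + 5*z - 4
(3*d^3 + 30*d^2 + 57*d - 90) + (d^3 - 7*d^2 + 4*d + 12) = 4*d^3 + 23*d^2 + 61*d - 78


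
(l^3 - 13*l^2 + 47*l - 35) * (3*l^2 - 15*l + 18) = 3*l^5 - 54*l^4 + 354*l^3 - 1044*l^2 + 1371*l - 630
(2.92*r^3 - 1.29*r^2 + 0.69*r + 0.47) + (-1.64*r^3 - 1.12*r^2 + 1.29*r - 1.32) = 1.28*r^3 - 2.41*r^2 + 1.98*r - 0.85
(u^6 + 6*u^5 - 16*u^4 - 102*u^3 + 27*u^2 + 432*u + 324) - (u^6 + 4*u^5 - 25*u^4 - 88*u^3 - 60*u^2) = 2*u^5 + 9*u^4 - 14*u^3 + 87*u^2 + 432*u + 324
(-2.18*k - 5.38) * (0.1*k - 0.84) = -0.218*k^2 + 1.2932*k + 4.5192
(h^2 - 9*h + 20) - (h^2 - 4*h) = 20 - 5*h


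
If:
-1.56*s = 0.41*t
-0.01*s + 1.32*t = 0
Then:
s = 0.00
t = 0.00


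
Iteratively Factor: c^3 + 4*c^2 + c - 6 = (c + 3)*(c^2 + c - 2) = (c + 2)*(c + 3)*(c - 1)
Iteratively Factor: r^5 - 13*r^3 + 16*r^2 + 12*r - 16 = (r + 1)*(r^4 - r^3 - 12*r^2 + 28*r - 16) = (r - 2)*(r + 1)*(r^3 + r^2 - 10*r + 8) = (r - 2)*(r - 1)*(r + 1)*(r^2 + 2*r - 8) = (r - 2)*(r - 1)*(r + 1)*(r + 4)*(r - 2)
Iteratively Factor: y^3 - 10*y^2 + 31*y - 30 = (y - 2)*(y^2 - 8*y + 15) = (y - 5)*(y - 2)*(y - 3)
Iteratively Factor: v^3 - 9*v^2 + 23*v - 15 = (v - 1)*(v^2 - 8*v + 15) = (v - 5)*(v - 1)*(v - 3)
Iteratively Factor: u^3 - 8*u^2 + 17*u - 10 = (u - 5)*(u^2 - 3*u + 2) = (u - 5)*(u - 2)*(u - 1)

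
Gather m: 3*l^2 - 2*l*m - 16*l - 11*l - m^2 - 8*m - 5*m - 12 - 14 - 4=3*l^2 - 27*l - m^2 + m*(-2*l - 13) - 30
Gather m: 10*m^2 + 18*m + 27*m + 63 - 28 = 10*m^2 + 45*m + 35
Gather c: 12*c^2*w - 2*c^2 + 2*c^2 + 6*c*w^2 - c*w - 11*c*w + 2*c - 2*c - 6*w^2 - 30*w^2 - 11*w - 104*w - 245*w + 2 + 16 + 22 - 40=12*c^2*w + c*(6*w^2 - 12*w) - 36*w^2 - 360*w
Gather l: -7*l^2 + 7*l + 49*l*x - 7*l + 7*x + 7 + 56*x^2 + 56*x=-7*l^2 + 49*l*x + 56*x^2 + 63*x + 7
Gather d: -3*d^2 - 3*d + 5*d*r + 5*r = -3*d^2 + d*(5*r - 3) + 5*r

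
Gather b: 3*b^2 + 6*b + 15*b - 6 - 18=3*b^2 + 21*b - 24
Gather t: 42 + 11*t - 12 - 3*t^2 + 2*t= -3*t^2 + 13*t + 30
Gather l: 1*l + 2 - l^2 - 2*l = -l^2 - l + 2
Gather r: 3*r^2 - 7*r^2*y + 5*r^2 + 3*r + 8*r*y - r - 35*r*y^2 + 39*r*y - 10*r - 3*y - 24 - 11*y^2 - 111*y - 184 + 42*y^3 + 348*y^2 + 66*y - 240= r^2*(8 - 7*y) + r*(-35*y^2 + 47*y - 8) + 42*y^3 + 337*y^2 - 48*y - 448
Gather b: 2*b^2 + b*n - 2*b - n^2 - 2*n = 2*b^2 + b*(n - 2) - n^2 - 2*n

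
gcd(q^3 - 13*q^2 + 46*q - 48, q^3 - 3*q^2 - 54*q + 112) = q^2 - 10*q + 16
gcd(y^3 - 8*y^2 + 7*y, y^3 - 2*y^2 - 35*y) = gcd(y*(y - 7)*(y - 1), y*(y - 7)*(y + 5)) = y^2 - 7*y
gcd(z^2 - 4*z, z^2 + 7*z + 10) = 1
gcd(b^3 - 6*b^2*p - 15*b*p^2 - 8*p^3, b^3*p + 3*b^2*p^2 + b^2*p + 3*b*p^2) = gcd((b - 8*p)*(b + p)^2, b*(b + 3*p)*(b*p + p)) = 1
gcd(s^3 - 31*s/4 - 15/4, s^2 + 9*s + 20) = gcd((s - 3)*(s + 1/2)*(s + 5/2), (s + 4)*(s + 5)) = 1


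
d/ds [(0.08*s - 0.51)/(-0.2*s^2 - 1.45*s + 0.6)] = (0.016*s^2 - 0.204*s - 0.6915)/(0.04*s^4 + 0.58*s^3 + 1.8625*s^2 - 1.74*s + 0.36)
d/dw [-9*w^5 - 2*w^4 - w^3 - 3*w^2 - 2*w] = -45*w^4 - 8*w^3 - 3*w^2 - 6*w - 2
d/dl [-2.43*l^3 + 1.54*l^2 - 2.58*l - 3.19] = -7.29*l^2 + 3.08*l - 2.58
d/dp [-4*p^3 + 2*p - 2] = 2 - 12*p^2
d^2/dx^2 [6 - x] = 0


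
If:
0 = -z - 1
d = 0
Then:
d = 0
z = -1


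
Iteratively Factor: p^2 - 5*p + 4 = (p - 4)*(p - 1)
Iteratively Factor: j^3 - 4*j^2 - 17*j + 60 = (j - 5)*(j^2 + j - 12) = (j - 5)*(j - 3)*(j + 4)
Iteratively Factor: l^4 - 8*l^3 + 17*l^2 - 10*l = (l - 1)*(l^3 - 7*l^2 + 10*l) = l*(l - 1)*(l^2 - 7*l + 10) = l*(l - 5)*(l - 1)*(l - 2)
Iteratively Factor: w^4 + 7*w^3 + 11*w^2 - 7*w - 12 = (w + 4)*(w^3 + 3*w^2 - w - 3) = (w - 1)*(w + 4)*(w^2 + 4*w + 3) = (w - 1)*(w + 3)*(w + 4)*(w + 1)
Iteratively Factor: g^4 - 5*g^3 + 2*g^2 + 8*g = (g - 2)*(g^3 - 3*g^2 - 4*g) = (g - 2)*(g + 1)*(g^2 - 4*g) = (g - 4)*(g - 2)*(g + 1)*(g)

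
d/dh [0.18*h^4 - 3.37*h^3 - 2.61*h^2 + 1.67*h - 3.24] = 0.72*h^3 - 10.11*h^2 - 5.22*h + 1.67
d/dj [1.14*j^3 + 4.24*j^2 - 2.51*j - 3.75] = 3.42*j^2 + 8.48*j - 2.51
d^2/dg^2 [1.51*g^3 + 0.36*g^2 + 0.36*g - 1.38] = 9.06*g + 0.72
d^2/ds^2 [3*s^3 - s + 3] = 18*s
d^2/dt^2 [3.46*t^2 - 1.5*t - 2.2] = 6.92000000000000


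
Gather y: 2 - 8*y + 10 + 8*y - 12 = 0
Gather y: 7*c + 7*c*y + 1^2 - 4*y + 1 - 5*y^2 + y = 7*c - 5*y^2 + y*(7*c - 3) + 2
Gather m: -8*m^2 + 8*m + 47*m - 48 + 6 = -8*m^2 + 55*m - 42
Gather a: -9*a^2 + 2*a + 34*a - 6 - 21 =-9*a^2 + 36*a - 27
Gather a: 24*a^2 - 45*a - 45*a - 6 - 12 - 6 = 24*a^2 - 90*a - 24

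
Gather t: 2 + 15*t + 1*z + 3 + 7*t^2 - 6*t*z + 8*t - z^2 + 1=7*t^2 + t*(23 - 6*z) - z^2 + z + 6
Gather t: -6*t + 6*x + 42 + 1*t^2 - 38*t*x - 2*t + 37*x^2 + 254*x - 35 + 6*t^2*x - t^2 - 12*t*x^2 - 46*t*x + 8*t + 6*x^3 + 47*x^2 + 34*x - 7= 6*t^2*x + t*(-12*x^2 - 84*x) + 6*x^3 + 84*x^2 + 294*x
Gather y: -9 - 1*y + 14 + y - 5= 0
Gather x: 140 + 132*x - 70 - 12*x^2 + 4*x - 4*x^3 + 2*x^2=-4*x^3 - 10*x^2 + 136*x + 70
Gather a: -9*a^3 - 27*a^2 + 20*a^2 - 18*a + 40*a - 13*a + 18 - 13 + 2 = -9*a^3 - 7*a^2 + 9*a + 7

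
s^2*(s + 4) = s^3 + 4*s^2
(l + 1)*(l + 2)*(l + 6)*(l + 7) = l^4 + 16*l^3 + 83*l^2 + 152*l + 84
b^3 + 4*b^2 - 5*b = b*(b - 1)*(b + 5)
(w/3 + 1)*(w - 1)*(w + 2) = w^3/3 + 4*w^2/3 + w/3 - 2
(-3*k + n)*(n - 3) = -3*k*n + 9*k + n^2 - 3*n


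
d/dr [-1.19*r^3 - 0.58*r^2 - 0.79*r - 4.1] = -3.57*r^2 - 1.16*r - 0.79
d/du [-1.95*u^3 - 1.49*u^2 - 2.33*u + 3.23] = -5.85*u^2 - 2.98*u - 2.33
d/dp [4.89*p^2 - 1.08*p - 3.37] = 9.78*p - 1.08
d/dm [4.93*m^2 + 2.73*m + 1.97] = 9.86*m + 2.73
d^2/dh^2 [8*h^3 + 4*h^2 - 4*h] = 48*h + 8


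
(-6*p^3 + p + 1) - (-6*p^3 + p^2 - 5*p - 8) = -p^2 + 6*p + 9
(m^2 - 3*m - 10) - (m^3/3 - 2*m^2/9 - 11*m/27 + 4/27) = -m^3/3 + 11*m^2/9 - 70*m/27 - 274/27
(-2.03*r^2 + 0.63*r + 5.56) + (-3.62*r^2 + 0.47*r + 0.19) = -5.65*r^2 + 1.1*r + 5.75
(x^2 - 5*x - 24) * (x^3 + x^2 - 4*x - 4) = x^5 - 4*x^4 - 33*x^3 - 8*x^2 + 116*x + 96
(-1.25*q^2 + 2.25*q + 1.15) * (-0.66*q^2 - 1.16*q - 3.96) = 0.825*q^4 - 0.0350000000000001*q^3 + 1.581*q^2 - 10.244*q - 4.554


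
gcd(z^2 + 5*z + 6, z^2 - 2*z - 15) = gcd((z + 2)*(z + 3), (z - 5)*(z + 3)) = z + 3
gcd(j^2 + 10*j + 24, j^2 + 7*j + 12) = j + 4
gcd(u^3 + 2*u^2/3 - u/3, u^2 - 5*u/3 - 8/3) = u + 1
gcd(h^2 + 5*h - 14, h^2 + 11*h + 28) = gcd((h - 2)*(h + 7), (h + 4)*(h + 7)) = h + 7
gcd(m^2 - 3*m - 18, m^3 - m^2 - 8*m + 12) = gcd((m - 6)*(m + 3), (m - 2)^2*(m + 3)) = m + 3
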